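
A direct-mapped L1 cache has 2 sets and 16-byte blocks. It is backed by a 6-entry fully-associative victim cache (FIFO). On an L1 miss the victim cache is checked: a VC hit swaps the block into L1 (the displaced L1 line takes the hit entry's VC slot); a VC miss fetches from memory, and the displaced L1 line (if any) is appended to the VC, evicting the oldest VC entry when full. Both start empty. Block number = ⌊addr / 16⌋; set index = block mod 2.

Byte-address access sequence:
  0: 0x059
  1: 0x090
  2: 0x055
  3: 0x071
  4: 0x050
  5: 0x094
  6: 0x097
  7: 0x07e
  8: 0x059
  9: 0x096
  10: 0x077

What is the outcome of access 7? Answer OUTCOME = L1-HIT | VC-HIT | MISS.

#0 0x59→b5/s1 MISS; vc=[]
#1 0x90→b9/s1 MISS; vc=[5]
#2 0x55→b5/s1 VC-HIT; vc=[9]
#3 0x71→b7/s1 MISS; vc=[9,5]
#4 0x50→b5/s1 VC-HIT; vc=[9,7]
#5 0x94→b9/s1 VC-HIT; vc=[5,7]
#6 0x97→b9/s1 L1-HIT; vc=[5,7]
#7 0x7e→b7/s1 VC-HIT; vc=[5,9]
#8 0x59→b5/s1 VC-HIT; vc=[7,9]
#9 0x96→b9/s1 VC-HIT; vc=[7,5]
#10 0x77→b7/s1 VC-HIT; vc=[9,5]

OUTCOME = VC-HIT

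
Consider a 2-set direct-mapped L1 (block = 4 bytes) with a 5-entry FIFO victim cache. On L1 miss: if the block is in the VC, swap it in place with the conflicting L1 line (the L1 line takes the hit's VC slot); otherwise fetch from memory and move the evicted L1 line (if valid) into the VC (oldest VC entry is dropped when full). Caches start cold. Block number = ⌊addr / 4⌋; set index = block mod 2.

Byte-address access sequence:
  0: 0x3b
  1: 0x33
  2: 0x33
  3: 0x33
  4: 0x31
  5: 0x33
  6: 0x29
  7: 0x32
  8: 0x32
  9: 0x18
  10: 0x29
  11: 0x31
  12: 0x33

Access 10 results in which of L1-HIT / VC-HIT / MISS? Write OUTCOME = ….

OUTCOME = VC-HIT

  [0] addr=0x3b blk=14 s=0: MISS | VC []
  [1] addr=0x33 blk=12 s=0: MISS | VC [14]
  [2] addr=0x33 blk=12 s=0: L1-HIT | VC [14]
  [3] addr=0x33 blk=12 s=0: L1-HIT | VC [14]
  [4] addr=0x31 blk=12 s=0: L1-HIT | VC [14]
  [5] addr=0x33 blk=12 s=0: L1-HIT | VC [14]
  [6] addr=0x29 blk=10 s=0: MISS | VC [14, 12]
  [7] addr=0x32 blk=12 s=0: VC-HIT | VC [14, 10]
  [8] addr=0x32 blk=12 s=0: L1-HIT | VC [14, 10]
  [9] addr=0x18 blk=6 s=0: MISS | VC [14, 10, 12]
  [10] addr=0x29 blk=10 s=0: VC-HIT | VC [14, 6, 12]
  [11] addr=0x31 blk=12 s=0: VC-HIT | VC [14, 6, 10]
  [12] addr=0x33 blk=12 s=0: L1-HIT | VC [14, 6, 10]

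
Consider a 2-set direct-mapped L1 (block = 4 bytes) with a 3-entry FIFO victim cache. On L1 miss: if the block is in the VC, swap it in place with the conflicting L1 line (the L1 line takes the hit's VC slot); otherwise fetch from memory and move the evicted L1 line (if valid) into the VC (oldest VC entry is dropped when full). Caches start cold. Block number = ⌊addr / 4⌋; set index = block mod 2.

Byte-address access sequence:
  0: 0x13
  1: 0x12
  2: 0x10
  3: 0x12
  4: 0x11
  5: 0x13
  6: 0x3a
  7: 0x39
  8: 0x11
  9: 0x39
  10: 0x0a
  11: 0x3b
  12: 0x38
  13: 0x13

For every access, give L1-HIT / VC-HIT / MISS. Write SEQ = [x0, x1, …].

#0 0x13→b4/s0 MISS; vc=[]
#1 0x12→b4/s0 L1-HIT; vc=[]
#2 0x10→b4/s0 L1-HIT; vc=[]
#3 0x12→b4/s0 L1-HIT; vc=[]
#4 0x11→b4/s0 L1-HIT; vc=[]
#5 0x13→b4/s0 L1-HIT; vc=[]
#6 0x3a→b14/s0 MISS; vc=[4]
#7 0x39→b14/s0 L1-HIT; vc=[4]
#8 0x11→b4/s0 VC-HIT; vc=[14]
#9 0x39→b14/s0 VC-HIT; vc=[4]
#10 0xa→b2/s0 MISS; vc=[4,14]
#11 0x3b→b14/s0 VC-HIT; vc=[4,2]
#12 0x38→b14/s0 L1-HIT; vc=[4,2]
#13 0x13→b4/s0 VC-HIT; vc=[14,2]

SEQ = [MISS, L1-HIT, L1-HIT, L1-HIT, L1-HIT, L1-HIT, MISS, L1-HIT, VC-HIT, VC-HIT, MISS, VC-HIT, L1-HIT, VC-HIT]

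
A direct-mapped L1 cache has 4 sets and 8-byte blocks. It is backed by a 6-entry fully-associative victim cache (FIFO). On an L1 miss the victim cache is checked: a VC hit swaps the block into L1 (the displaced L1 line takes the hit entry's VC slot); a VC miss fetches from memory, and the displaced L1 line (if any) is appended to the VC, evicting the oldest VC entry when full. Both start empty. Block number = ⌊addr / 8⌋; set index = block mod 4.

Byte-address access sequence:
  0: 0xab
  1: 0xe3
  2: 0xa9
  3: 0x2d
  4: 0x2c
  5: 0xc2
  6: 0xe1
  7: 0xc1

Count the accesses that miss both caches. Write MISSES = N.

MISSES = 4

#0 0xab→b21/s1 MISS; vc=[]
#1 0xe3→b28/s0 MISS; vc=[]
#2 0xa9→b21/s1 L1-HIT; vc=[]
#3 0x2d→b5/s1 MISS; vc=[21]
#4 0x2c→b5/s1 L1-HIT; vc=[21]
#5 0xc2→b24/s0 MISS; vc=[21,28]
#6 0xe1→b28/s0 VC-HIT; vc=[21,24]
#7 0xc1→b24/s0 VC-HIT; vc=[21,28]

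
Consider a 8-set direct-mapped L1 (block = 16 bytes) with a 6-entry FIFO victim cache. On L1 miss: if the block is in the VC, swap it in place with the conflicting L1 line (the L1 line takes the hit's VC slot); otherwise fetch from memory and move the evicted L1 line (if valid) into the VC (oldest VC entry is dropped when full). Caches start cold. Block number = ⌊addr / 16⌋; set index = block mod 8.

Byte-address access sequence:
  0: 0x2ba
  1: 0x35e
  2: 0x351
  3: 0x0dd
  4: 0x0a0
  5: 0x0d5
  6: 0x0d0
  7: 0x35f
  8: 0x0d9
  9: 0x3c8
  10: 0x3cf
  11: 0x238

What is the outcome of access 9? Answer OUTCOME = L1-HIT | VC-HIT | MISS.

OUTCOME = MISS

#0 0x2ba→b43/s3 MISS; vc=[]
#1 0x35e→b53/s5 MISS; vc=[]
#2 0x351→b53/s5 L1-HIT; vc=[]
#3 0xdd→b13/s5 MISS; vc=[53]
#4 0xa0→b10/s2 MISS; vc=[53]
#5 0xd5→b13/s5 L1-HIT; vc=[53]
#6 0xd0→b13/s5 L1-HIT; vc=[53]
#7 0x35f→b53/s5 VC-HIT; vc=[13]
#8 0xd9→b13/s5 VC-HIT; vc=[53]
#9 0x3c8→b60/s4 MISS; vc=[53]
#10 0x3cf→b60/s4 L1-HIT; vc=[53]
#11 0x238→b35/s3 MISS; vc=[53,43]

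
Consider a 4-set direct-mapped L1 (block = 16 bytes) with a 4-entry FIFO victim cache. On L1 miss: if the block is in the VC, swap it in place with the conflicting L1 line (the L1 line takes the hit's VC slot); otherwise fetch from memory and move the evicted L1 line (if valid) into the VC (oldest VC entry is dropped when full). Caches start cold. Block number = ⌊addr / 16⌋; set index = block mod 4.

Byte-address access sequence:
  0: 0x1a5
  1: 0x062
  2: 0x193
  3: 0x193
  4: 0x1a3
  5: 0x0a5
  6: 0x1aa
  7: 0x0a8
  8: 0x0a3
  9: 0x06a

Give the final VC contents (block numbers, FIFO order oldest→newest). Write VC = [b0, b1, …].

VC = [10, 26]

0: 0x1a5 (blk 26, set 2) → MISS  vc=[]
1: 0x62 (blk 6, set 2) → MISS  vc=[26]
2: 0x193 (blk 25, set 1) → MISS  vc=[26]
3: 0x193 (blk 25, set 1) → L1-HIT  vc=[26]
4: 0x1a3 (blk 26, set 2) → VC-HIT  vc=[6]
5: 0xa5 (blk 10, set 2) → MISS  vc=[6, 26]
6: 0x1aa (blk 26, set 2) → VC-HIT  vc=[6, 10]
7: 0xa8 (blk 10, set 2) → VC-HIT  vc=[6, 26]
8: 0xa3 (blk 10, set 2) → L1-HIT  vc=[6, 26]
9: 0x6a (blk 6, set 2) → VC-HIT  vc=[10, 26]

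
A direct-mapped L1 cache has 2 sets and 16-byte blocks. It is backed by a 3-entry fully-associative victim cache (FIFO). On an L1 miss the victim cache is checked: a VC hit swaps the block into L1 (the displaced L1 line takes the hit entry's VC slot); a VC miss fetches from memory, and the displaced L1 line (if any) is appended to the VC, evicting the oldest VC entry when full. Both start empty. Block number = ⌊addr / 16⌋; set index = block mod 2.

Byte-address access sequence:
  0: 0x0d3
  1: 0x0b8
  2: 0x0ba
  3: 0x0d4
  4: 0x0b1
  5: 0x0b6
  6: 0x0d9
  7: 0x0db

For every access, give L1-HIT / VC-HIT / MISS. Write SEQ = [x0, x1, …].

#0 0xd3→b13/s1 MISS; vc=[]
#1 0xb8→b11/s1 MISS; vc=[13]
#2 0xba→b11/s1 L1-HIT; vc=[13]
#3 0xd4→b13/s1 VC-HIT; vc=[11]
#4 0xb1→b11/s1 VC-HIT; vc=[13]
#5 0xb6→b11/s1 L1-HIT; vc=[13]
#6 0xd9→b13/s1 VC-HIT; vc=[11]
#7 0xdb→b13/s1 L1-HIT; vc=[11]

SEQ = [MISS, MISS, L1-HIT, VC-HIT, VC-HIT, L1-HIT, VC-HIT, L1-HIT]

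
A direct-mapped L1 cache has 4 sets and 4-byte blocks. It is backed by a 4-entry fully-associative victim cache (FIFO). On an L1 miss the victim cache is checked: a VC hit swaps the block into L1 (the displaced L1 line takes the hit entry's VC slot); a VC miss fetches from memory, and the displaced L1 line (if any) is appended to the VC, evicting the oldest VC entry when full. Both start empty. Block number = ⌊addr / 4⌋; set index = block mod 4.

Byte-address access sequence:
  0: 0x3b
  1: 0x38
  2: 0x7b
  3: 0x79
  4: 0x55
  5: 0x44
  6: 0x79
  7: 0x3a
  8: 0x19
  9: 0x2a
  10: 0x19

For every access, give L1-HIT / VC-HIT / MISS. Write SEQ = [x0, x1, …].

SEQ = [MISS, L1-HIT, MISS, L1-HIT, MISS, MISS, L1-HIT, VC-HIT, MISS, MISS, VC-HIT]

  [0] addr=0x3b blk=14 s=2: MISS | VC []
  [1] addr=0x38 blk=14 s=2: L1-HIT | VC []
  [2] addr=0x7b blk=30 s=2: MISS | VC [14]
  [3] addr=0x79 blk=30 s=2: L1-HIT | VC [14]
  [4] addr=0x55 blk=21 s=1: MISS | VC [14]
  [5] addr=0x44 blk=17 s=1: MISS | VC [14, 21]
  [6] addr=0x79 blk=30 s=2: L1-HIT | VC [14, 21]
  [7] addr=0x3a blk=14 s=2: VC-HIT | VC [30, 21]
  [8] addr=0x19 blk=6 s=2: MISS | VC [30, 21, 14]
  [9] addr=0x2a blk=10 s=2: MISS | VC [30, 21, 14, 6]
  [10] addr=0x19 blk=6 s=2: VC-HIT | VC [30, 21, 14, 10]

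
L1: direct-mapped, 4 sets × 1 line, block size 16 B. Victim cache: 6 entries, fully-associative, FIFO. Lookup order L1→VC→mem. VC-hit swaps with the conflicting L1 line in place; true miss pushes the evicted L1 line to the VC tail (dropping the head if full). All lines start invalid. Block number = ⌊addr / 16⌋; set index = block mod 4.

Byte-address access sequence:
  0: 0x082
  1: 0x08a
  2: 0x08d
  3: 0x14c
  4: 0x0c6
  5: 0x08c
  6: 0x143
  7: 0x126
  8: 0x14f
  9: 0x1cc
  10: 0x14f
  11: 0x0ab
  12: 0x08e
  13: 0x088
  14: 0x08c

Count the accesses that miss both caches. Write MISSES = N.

MISSES = 6

  [0] addr=0x82 blk=8 s=0: MISS | VC []
  [1] addr=0x8a blk=8 s=0: L1-HIT | VC []
  [2] addr=0x8d blk=8 s=0: L1-HIT | VC []
  [3] addr=0x14c blk=20 s=0: MISS | VC [8]
  [4] addr=0xc6 blk=12 s=0: MISS | VC [8, 20]
  [5] addr=0x8c blk=8 s=0: VC-HIT | VC [12, 20]
  [6] addr=0x143 blk=20 s=0: VC-HIT | VC [12, 8]
  [7] addr=0x126 blk=18 s=2: MISS | VC [12, 8]
  [8] addr=0x14f blk=20 s=0: L1-HIT | VC [12, 8]
  [9] addr=0x1cc blk=28 s=0: MISS | VC [12, 8, 20]
  [10] addr=0x14f blk=20 s=0: VC-HIT | VC [12, 8, 28]
  [11] addr=0xab blk=10 s=2: MISS | VC [12, 8, 28, 18]
  [12] addr=0x8e blk=8 s=0: VC-HIT | VC [12, 20, 28, 18]
  [13] addr=0x88 blk=8 s=0: L1-HIT | VC [12, 20, 28, 18]
  [14] addr=0x8c blk=8 s=0: L1-HIT | VC [12, 20, 28, 18]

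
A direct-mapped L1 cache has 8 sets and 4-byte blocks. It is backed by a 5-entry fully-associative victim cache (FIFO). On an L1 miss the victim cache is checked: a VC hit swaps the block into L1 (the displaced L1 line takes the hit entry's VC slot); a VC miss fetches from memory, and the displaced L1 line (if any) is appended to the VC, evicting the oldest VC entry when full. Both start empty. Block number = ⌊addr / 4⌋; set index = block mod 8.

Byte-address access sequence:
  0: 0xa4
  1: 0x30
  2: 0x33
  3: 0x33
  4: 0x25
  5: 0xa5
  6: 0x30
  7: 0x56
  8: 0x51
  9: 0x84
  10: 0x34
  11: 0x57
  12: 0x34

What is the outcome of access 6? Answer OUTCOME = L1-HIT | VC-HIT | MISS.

0: 0xa4 (blk 41, set 1) → MISS  vc=[]
1: 0x30 (blk 12, set 4) → MISS  vc=[]
2: 0x33 (blk 12, set 4) → L1-HIT  vc=[]
3: 0x33 (blk 12, set 4) → L1-HIT  vc=[]
4: 0x25 (blk 9, set 1) → MISS  vc=[41]
5: 0xa5 (blk 41, set 1) → VC-HIT  vc=[9]
6: 0x30 (blk 12, set 4) → L1-HIT  vc=[9]
7: 0x56 (blk 21, set 5) → MISS  vc=[9]
8: 0x51 (blk 20, set 4) → MISS  vc=[9, 12]
9: 0x84 (blk 33, set 1) → MISS  vc=[9, 12, 41]
10: 0x34 (blk 13, set 5) → MISS  vc=[9, 12, 41, 21]
11: 0x57 (blk 21, set 5) → VC-HIT  vc=[9, 12, 41, 13]
12: 0x34 (blk 13, set 5) → VC-HIT  vc=[9, 12, 41, 21]

OUTCOME = L1-HIT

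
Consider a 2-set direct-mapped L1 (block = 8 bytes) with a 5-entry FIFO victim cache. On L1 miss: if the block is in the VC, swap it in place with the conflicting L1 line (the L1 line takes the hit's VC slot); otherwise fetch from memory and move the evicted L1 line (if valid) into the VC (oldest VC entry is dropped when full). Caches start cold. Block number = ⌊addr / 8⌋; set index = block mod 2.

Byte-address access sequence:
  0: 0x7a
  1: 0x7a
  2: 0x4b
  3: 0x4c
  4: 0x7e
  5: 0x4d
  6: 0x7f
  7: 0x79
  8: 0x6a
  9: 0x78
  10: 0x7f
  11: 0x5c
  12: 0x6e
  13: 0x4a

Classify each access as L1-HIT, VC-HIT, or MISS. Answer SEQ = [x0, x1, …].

SEQ = [MISS, L1-HIT, MISS, L1-HIT, VC-HIT, VC-HIT, VC-HIT, L1-HIT, MISS, VC-HIT, L1-HIT, MISS, VC-HIT, VC-HIT]

0: 0x7a (blk 15, set 1) → MISS  vc=[]
1: 0x7a (blk 15, set 1) → L1-HIT  vc=[]
2: 0x4b (blk 9, set 1) → MISS  vc=[15]
3: 0x4c (blk 9, set 1) → L1-HIT  vc=[15]
4: 0x7e (blk 15, set 1) → VC-HIT  vc=[9]
5: 0x4d (blk 9, set 1) → VC-HIT  vc=[15]
6: 0x7f (blk 15, set 1) → VC-HIT  vc=[9]
7: 0x79 (blk 15, set 1) → L1-HIT  vc=[9]
8: 0x6a (blk 13, set 1) → MISS  vc=[9, 15]
9: 0x78 (blk 15, set 1) → VC-HIT  vc=[9, 13]
10: 0x7f (blk 15, set 1) → L1-HIT  vc=[9, 13]
11: 0x5c (blk 11, set 1) → MISS  vc=[9, 13, 15]
12: 0x6e (blk 13, set 1) → VC-HIT  vc=[9, 11, 15]
13: 0x4a (blk 9, set 1) → VC-HIT  vc=[13, 11, 15]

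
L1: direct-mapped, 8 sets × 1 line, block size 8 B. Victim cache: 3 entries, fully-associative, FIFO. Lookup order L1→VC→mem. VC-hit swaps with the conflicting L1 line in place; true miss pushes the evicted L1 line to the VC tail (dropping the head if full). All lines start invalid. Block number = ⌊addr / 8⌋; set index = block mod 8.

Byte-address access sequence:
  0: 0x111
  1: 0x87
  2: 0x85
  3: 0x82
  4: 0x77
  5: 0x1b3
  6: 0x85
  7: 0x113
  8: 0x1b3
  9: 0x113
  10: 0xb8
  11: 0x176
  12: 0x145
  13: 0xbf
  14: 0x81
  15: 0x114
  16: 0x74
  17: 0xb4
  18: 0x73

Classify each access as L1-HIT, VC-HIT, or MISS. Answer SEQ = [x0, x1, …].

0: 0x111 (blk 34, set 2) → MISS  vc=[]
1: 0x87 (blk 16, set 0) → MISS  vc=[]
2: 0x85 (blk 16, set 0) → L1-HIT  vc=[]
3: 0x82 (blk 16, set 0) → L1-HIT  vc=[]
4: 0x77 (blk 14, set 6) → MISS  vc=[]
5: 0x1b3 (blk 54, set 6) → MISS  vc=[14]
6: 0x85 (blk 16, set 0) → L1-HIT  vc=[14]
7: 0x113 (blk 34, set 2) → L1-HIT  vc=[14]
8: 0x1b3 (blk 54, set 6) → L1-HIT  vc=[14]
9: 0x113 (blk 34, set 2) → L1-HIT  vc=[14]
10: 0xb8 (blk 23, set 7) → MISS  vc=[14]
11: 0x176 (blk 46, set 6) → MISS  vc=[14, 54]
12: 0x145 (blk 40, set 0) → MISS  vc=[14, 54, 16]
13: 0xbf (blk 23, set 7) → L1-HIT  vc=[14, 54, 16]
14: 0x81 (blk 16, set 0) → VC-HIT  vc=[14, 54, 40]
15: 0x114 (blk 34, set 2) → L1-HIT  vc=[14, 54, 40]
16: 0x74 (blk 14, set 6) → VC-HIT  vc=[46, 54, 40]
17: 0xb4 (blk 22, set 6) → MISS  vc=[54, 40, 14]
18: 0x73 (blk 14, set 6) → VC-HIT  vc=[54, 40, 22]

SEQ = [MISS, MISS, L1-HIT, L1-HIT, MISS, MISS, L1-HIT, L1-HIT, L1-HIT, L1-HIT, MISS, MISS, MISS, L1-HIT, VC-HIT, L1-HIT, VC-HIT, MISS, VC-HIT]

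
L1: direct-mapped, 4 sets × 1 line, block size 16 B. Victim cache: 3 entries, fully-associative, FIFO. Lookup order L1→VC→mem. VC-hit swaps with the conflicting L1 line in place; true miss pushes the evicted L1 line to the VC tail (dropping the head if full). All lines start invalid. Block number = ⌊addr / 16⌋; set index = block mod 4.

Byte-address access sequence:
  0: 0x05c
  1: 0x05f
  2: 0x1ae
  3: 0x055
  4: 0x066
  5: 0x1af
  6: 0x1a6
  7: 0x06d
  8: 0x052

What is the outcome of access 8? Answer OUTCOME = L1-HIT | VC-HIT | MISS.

OUTCOME = L1-HIT

#0 0x5c→b5/s1 MISS; vc=[]
#1 0x5f→b5/s1 L1-HIT; vc=[]
#2 0x1ae→b26/s2 MISS; vc=[]
#3 0x55→b5/s1 L1-HIT; vc=[]
#4 0x66→b6/s2 MISS; vc=[26]
#5 0x1af→b26/s2 VC-HIT; vc=[6]
#6 0x1a6→b26/s2 L1-HIT; vc=[6]
#7 0x6d→b6/s2 VC-HIT; vc=[26]
#8 0x52→b5/s1 L1-HIT; vc=[26]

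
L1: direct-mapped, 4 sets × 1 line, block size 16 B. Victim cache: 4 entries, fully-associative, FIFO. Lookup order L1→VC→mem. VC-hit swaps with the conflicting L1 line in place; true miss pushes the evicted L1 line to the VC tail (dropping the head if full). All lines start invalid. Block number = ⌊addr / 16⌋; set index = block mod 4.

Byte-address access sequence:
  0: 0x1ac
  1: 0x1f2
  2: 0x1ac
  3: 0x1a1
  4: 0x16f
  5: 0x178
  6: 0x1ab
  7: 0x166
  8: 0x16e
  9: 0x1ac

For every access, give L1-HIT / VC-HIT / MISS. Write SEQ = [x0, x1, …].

  [0] addr=0x1ac blk=26 s=2: MISS | VC []
  [1] addr=0x1f2 blk=31 s=3: MISS | VC []
  [2] addr=0x1ac blk=26 s=2: L1-HIT | VC []
  [3] addr=0x1a1 blk=26 s=2: L1-HIT | VC []
  [4] addr=0x16f blk=22 s=2: MISS | VC [26]
  [5] addr=0x178 blk=23 s=3: MISS | VC [26, 31]
  [6] addr=0x1ab blk=26 s=2: VC-HIT | VC [22, 31]
  [7] addr=0x166 blk=22 s=2: VC-HIT | VC [26, 31]
  [8] addr=0x16e blk=22 s=2: L1-HIT | VC [26, 31]
  [9] addr=0x1ac blk=26 s=2: VC-HIT | VC [22, 31]

SEQ = [MISS, MISS, L1-HIT, L1-HIT, MISS, MISS, VC-HIT, VC-HIT, L1-HIT, VC-HIT]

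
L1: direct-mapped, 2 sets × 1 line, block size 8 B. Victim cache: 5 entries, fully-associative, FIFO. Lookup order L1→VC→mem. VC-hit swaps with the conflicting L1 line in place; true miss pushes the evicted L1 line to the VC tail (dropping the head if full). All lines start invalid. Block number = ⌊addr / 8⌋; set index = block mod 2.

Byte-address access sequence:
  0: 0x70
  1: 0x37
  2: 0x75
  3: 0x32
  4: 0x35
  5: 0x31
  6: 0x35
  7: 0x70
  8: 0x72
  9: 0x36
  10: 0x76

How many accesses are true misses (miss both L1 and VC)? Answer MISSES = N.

0: 0x70 (blk 14, set 0) → MISS  vc=[]
1: 0x37 (blk 6, set 0) → MISS  vc=[14]
2: 0x75 (blk 14, set 0) → VC-HIT  vc=[6]
3: 0x32 (blk 6, set 0) → VC-HIT  vc=[14]
4: 0x35 (blk 6, set 0) → L1-HIT  vc=[14]
5: 0x31 (blk 6, set 0) → L1-HIT  vc=[14]
6: 0x35 (blk 6, set 0) → L1-HIT  vc=[14]
7: 0x70 (blk 14, set 0) → VC-HIT  vc=[6]
8: 0x72 (blk 14, set 0) → L1-HIT  vc=[6]
9: 0x36 (blk 6, set 0) → VC-HIT  vc=[14]
10: 0x76 (blk 14, set 0) → VC-HIT  vc=[6]

MISSES = 2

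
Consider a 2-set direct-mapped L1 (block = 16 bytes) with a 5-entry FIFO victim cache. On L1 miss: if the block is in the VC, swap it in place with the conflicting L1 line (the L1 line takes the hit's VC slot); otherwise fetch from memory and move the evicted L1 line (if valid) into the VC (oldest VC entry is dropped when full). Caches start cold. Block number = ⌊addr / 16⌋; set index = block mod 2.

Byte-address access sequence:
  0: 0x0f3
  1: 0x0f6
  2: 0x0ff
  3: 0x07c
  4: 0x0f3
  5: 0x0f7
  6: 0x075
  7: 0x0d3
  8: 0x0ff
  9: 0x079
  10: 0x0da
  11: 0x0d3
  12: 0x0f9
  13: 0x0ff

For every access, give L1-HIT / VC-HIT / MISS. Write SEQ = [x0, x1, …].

0: 0xf3 (blk 15, set 1) → MISS  vc=[]
1: 0xf6 (blk 15, set 1) → L1-HIT  vc=[]
2: 0xff (blk 15, set 1) → L1-HIT  vc=[]
3: 0x7c (blk 7, set 1) → MISS  vc=[15]
4: 0xf3 (blk 15, set 1) → VC-HIT  vc=[7]
5: 0xf7 (blk 15, set 1) → L1-HIT  vc=[7]
6: 0x75 (blk 7, set 1) → VC-HIT  vc=[15]
7: 0xd3 (blk 13, set 1) → MISS  vc=[15, 7]
8: 0xff (blk 15, set 1) → VC-HIT  vc=[13, 7]
9: 0x79 (blk 7, set 1) → VC-HIT  vc=[13, 15]
10: 0xda (blk 13, set 1) → VC-HIT  vc=[7, 15]
11: 0xd3 (blk 13, set 1) → L1-HIT  vc=[7, 15]
12: 0xf9 (blk 15, set 1) → VC-HIT  vc=[7, 13]
13: 0xff (blk 15, set 1) → L1-HIT  vc=[7, 13]

SEQ = [MISS, L1-HIT, L1-HIT, MISS, VC-HIT, L1-HIT, VC-HIT, MISS, VC-HIT, VC-HIT, VC-HIT, L1-HIT, VC-HIT, L1-HIT]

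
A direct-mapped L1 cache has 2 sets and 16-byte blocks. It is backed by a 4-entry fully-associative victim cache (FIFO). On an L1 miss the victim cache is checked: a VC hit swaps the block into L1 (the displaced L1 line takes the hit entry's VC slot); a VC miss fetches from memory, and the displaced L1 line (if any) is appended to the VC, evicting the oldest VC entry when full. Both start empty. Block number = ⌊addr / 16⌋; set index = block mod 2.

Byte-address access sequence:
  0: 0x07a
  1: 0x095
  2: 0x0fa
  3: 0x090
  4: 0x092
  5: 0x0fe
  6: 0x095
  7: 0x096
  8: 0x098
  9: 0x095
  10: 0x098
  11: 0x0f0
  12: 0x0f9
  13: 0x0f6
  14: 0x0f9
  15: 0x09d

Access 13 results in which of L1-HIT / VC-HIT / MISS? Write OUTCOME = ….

#0 0x7a→b7/s1 MISS; vc=[]
#1 0x95→b9/s1 MISS; vc=[7]
#2 0xfa→b15/s1 MISS; vc=[7,9]
#3 0x90→b9/s1 VC-HIT; vc=[7,15]
#4 0x92→b9/s1 L1-HIT; vc=[7,15]
#5 0xfe→b15/s1 VC-HIT; vc=[7,9]
#6 0x95→b9/s1 VC-HIT; vc=[7,15]
#7 0x96→b9/s1 L1-HIT; vc=[7,15]
#8 0x98→b9/s1 L1-HIT; vc=[7,15]
#9 0x95→b9/s1 L1-HIT; vc=[7,15]
#10 0x98→b9/s1 L1-HIT; vc=[7,15]
#11 0xf0→b15/s1 VC-HIT; vc=[7,9]
#12 0xf9→b15/s1 L1-HIT; vc=[7,9]
#13 0xf6→b15/s1 L1-HIT; vc=[7,9]
#14 0xf9→b15/s1 L1-HIT; vc=[7,9]
#15 0x9d→b9/s1 VC-HIT; vc=[7,15]

OUTCOME = L1-HIT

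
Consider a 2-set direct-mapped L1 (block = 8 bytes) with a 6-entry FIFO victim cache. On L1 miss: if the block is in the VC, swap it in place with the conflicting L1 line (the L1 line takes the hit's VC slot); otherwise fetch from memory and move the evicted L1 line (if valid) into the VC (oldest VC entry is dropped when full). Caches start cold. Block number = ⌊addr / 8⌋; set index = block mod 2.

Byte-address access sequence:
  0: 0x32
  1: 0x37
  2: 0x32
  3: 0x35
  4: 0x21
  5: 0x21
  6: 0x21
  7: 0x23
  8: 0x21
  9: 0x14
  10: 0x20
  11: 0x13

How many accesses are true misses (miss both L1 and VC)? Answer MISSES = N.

  [0] addr=0x32 blk=6 s=0: MISS | VC []
  [1] addr=0x37 blk=6 s=0: L1-HIT | VC []
  [2] addr=0x32 blk=6 s=0: L1-HIT | VC []
  [3] addr=0x35 blk=6 s=0: L1-HIT | VC []
  [4] addr=0x21 blk=4 s=0: MISS | VC [6]
  [5] addr=0x21 blk=4 s=0: L1-HIT | VC [6]
  [6] addr=0x21 blk=4 s=0: L1-HIT | VC [6]
  [7] addr=0x23 blk=4 s=0: L1-HIT | VC [6]
  [8] addr=0x21 blk=4 s=0: L1-HIT | VC [6]
  [9] addr=0x14 blk=2 s=0: MISS | VC [6, 4]
  [10] addr=0x20 blk=4 s=0: VC-HIT | VC [6, 2]
  [11] addr=0x13 blk=2 s=0: VC-HIT | VC [6, 4]

MISSES = 3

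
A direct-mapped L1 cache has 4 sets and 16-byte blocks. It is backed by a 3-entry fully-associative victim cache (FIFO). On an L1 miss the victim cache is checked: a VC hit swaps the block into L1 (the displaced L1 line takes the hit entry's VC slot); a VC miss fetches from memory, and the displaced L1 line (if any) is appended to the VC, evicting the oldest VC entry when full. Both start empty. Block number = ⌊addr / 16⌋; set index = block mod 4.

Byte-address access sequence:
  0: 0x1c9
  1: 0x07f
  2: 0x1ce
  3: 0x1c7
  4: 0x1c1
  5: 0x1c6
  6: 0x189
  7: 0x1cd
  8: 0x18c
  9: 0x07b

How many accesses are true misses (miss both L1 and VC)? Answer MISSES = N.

  [0] addr=0x1c9 blk=28 s=0: MISS | VC []
  [1] addr=0x7f blk=7 s=3: MISS | VC []
  [2] addr=0x1ce blk=28 s=0: L1-HIT | VC []
  [3] addr=0x1c7 blk=28 s=0: L1-HIT | VC []
  [4] addr=0x1c1 blk=28 s=0: L1-HIT | VC []
  [5] addr=0x1c6 blk=28 s=0: L1-HIT | VC []
  [6] addr=0x189 blk=24 s=0: MISS | VC [28]
  [7] addr=0x1cd blk=28 s=0: VC-HIT | VC [24]
  [8] addr=0x18c blk=24 s=0: VC-HIT | VC [28]
  [9] addr=0x7b blk=7 s=3: L1-HIT | VC [28]

MISSES = 3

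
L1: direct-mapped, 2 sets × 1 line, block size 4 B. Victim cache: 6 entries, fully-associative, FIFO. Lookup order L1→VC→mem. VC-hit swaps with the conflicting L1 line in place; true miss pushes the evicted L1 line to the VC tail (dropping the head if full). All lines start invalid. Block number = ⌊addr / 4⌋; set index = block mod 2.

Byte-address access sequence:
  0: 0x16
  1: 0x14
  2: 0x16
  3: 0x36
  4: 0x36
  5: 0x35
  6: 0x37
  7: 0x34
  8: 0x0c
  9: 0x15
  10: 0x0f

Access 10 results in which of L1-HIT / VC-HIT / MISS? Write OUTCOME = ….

  [0] addr=0x16 blk=5 s=1: MISS | VC []
  [1] addr=0x14 blk=5 s=1: L1-HIT | VC []
  [2] addr=0x16 blk=5 s=1: L1-HIT | VC []
  [3] addr=0x36 blk=13 s=1: MISS | VC [5]
  [4] addr=0x36 blk=13 s=1: L1-HIT | VC [5]
  [5] addr=0x35 blk=13 s=1: L1-HIT | VC [5]
  [6] addr=0x37 blk=13 s=1: L1-HIT | VC [5]
  [7] addr=0x34 blk=13 s=1: L1-HIT | VC [5]
  [8] addr=0xc blk=3 s=1: MISS | VC [5, 13]
  [9] addr=0x15 blk=5 s=1: VC-HIT | VC [3, 13]
  [10] addr=0xf blk=3 s=1: VC-HIT | VC [5, 13]

OUTCOME = VC-HIT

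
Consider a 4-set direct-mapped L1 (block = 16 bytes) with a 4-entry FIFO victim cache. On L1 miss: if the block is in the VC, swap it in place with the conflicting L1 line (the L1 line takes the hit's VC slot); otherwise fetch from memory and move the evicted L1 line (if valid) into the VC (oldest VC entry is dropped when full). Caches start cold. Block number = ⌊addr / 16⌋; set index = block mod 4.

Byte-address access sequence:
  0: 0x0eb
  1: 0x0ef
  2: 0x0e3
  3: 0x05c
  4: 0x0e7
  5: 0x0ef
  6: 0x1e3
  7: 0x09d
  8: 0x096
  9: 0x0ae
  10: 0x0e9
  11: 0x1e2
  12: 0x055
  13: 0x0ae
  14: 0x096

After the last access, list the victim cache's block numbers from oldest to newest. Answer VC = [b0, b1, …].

VC = [30, 5, 14]

0: 0xeb (blk 14, set 2) → MISS  vc=[]
1: 0xef (blk 14, set 2) → L1-HIT  vc=[]
2: 0xe3 (blk 14, set 2) → L1-HIT  vc=[]
3: 0x5c (blk 5, set 1) → MISS  vc=[]
4: 0xe7 (blk 14, set 2) → L1-HIT  vc=[]
5: 0xef (blk 14, set 2) → L1-HIT  vc=[]
6: 0x1e3 (blk 30, set 2) → MISS  vc=[14]
7: 0x9d (blk 9, set 1) → MISS  vc=[14, 5]
8: 0x96 (blk 9, set 1) → L1-HIT  vc=[14, 5]
9: 0xae (blk 10, set 2) → MISS  vc=[14, 5, 30]
10: 0xe9 (blk 14, set 2) → VC-HIT  vc=[10, 5, 30]
11: 0x1e2 (blk 30, set 2) → VC-HIT  vc=[10, 5, 14]
12: 0x55 (blk 5, set 1) → VC-HIT  vc=[10, 9, 14]
13: 0xae (blk 10, set 2) → VC-HIT  vc=[30, 9, 14]
14: 0x96 (blk 9, set 1) → VC-HIT  vc=[30, 5, 14]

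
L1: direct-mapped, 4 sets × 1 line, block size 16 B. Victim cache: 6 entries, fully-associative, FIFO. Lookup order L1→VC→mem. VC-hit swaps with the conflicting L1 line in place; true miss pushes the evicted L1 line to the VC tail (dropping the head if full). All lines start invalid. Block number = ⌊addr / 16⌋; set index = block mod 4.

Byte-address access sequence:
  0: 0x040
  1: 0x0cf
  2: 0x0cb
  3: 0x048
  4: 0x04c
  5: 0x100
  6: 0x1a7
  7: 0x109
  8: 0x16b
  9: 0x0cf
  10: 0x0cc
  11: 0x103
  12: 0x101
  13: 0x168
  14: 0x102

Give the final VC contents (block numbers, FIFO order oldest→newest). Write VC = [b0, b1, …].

#0 0x40→b4/s0 MISS; vc=[]
#1 0xcf→b12/s0 MISS; vc=[4]
#2 0xcb→b12/s0 L1-HIT; vc=[4]
#3 0x48→b4/s0 VC-HIT; vc=[12]
#4 0x4c→b4/s0 L1-HIT; vc=[12]
#5 0x100→b16/s0 MISS; vc=[12,4]
#6 0x1a7→b26/s2 MISS; vc=[12,4]
#7 0x109→b16/s0 L1-HIT; vc=[12,4]
#8 0x16b→b22/s2 MISS; vc=[12,4,26]
#9 0xcf→b12/s0 VC-HIT; vc=[16,4,26]
#10 0xcc→b12/s0 L1-HIT; vc=[16,4,26]
#11 0x103→b16/s0 VC-HIT; vc=[12,4,26]
#12 0x101→b16/s0 L1-HIT; vc=[12,4,26]
#13 0x168→b22/s2 L1-HIT; vc=[12,4,26]
#14 0x102→b16/s0 L1-HIT; vc=[12,4,26]

VC = [12, 4, 26]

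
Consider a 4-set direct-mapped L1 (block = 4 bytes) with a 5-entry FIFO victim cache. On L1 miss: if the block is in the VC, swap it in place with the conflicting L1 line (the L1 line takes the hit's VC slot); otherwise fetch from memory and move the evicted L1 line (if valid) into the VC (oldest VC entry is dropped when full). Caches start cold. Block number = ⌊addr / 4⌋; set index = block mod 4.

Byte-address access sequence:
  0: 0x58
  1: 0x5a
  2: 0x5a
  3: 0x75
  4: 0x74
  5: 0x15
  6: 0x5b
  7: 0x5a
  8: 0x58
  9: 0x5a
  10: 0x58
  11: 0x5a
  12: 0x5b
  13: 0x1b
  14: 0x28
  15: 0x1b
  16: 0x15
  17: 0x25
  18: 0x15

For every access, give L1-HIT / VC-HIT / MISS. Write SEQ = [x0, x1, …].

0: 0x58 (blk 22, set 2) → MISS  vc=[]
1: 0x5a (blk 22, set 2) → L1-HIT  vc=[]
2: 0x5a (blk 22, set 2) → L1-HIT  vc=[]
3: 0x75 (blk 29, set 1) → MISS  vc=[]
4: 0x74 (blk 29, set 1) → L1-HIT  vc=[]
5: 0x15 (blk 5, set 1) → MISS  vc=[29]
6: 0x5b (blk 22, set 2) → L1-HIT  vc=[29]
7: 0x5a (blk 22, set 2) → L1-HIT  vc=[29]
8: 0x58 (blk 22, set 2) → L1-HIT  vc=[29]
9: 0x5a (blk 22, set 2) → L1-HIT  vc=[29]
10: 0x58 (blk 22, set 2) → L1-HIT  vc=[29]
11: 0x5a (blk 22, set 2) → L1-HIT  vc=[29]
12: 0x5b (blk 22, set 2) → L1-HIT  vc=[29]
13: 0x1b (blk 6, set 2) → MISS  vc=[29, 22]
14: 0x28 (blk 10, set 2) → MISS  vc=[29, 22, 6]
15: 0x1b (blk 6, set 2) → VC-HIT  vc=[29, 22, 10]
16: 0x15 (blk 5, set 1) → L1-HIT  vc=[29, 22, 10]
17: 0x25 (blk 9, set 1) → MISS  vc=[29, 22, 10, 5]
18: 0x15 (blk 5, set 1) → VC-HIT  vc=[29, 22, 10, 9]

SEQ = [MISS, L1-HIT, L1-HIT, MISS, L1-HIT, MISS, L1-HIT, L1-HIT, L1-HIT, L1-HIT, L1-HIT, L1-HIT, L1-HIT, MISS, MISS, VC-HIT, L1-HIT, MISS, VC-HIT]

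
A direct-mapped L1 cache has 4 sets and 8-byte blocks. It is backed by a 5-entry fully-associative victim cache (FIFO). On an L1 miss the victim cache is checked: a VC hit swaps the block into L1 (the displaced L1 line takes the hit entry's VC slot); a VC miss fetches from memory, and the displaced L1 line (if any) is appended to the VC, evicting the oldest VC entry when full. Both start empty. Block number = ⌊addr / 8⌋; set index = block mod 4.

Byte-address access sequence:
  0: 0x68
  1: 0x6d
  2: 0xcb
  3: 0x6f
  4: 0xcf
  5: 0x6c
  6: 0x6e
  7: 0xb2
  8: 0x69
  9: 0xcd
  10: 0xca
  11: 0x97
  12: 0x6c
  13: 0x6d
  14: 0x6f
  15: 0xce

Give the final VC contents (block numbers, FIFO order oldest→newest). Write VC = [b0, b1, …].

VC = [13, 22]

0: 0x68 (blk 13, set 1) → MISS  vc=[]
1: 0x6d (blk 13, set 1) → L1-HIT  vc=[]
2: 0xcb (blk 25, set 1) → MISS  vc=[13]
3: 0x6f (blk 13, set 1) → VC-HIT  vc=[25]
4: 0xcf (blk 25, set 1) → VC-HIT  vc=[13]
5: 0x6c (blk 13, set 1) → VC-HIT  vc=[25]
6: 0x6e (blk 13, set 1) → L1-HIT  vc=[25]
7: 0xb2 (blk 22, set 2) → MISS  vc=[25]
8: 0x69 (blk 13, set 1) → L1-HIT  vc=[25]
9: 0xcd (blk 25, set 1) → VC-HIT  vc=[13]
10: 0xca (blk 25, set 1) → L1-HIT  vc=[13]
11: 0x97 (blk 18, set 2) → MISS  vc=[13, 22]
12: 0x6c (blk 13, set 1) → VC-HIT  vc=[25, 22]
13: 0x6d (blk 13, set 1) → L1-HIT  vc=[25, 22]
14: 0x6f (blk 13, set 1) → L1-HIT  vc=[25, 22]
15: 0xce (blk 25, set 1) → VC-HIT  vc=[13, 22]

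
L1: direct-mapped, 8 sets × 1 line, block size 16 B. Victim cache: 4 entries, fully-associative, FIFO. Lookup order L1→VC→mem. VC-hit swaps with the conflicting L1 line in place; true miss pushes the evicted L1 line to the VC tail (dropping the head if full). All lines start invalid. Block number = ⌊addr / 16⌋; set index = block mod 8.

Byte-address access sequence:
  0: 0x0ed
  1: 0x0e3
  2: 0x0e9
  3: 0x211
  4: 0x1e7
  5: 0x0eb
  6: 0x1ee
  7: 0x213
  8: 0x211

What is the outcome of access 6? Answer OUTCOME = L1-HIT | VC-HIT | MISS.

OUTCOME = VC-HIT

  [0] addr=0xed blk=14 s=6: MISS | VC []
  [1] addr=0xe3 blk=14 s=6: L1-HIT | VC []
  [2] addr=0xe9 blk=14 s=6: L1-HIT | VC []
  [3] addr=0x211 blk=33 s=1: MISS | VC []
  [4] addr=0x1e7 blk=30 s=6: MISS | VC [14]
  [5] addr=0xeb blk=14 s=6: VC-HIT | VC [30]
  [6] addr=0x1ee blk=30 s=6: VC-HIT | VC [14]
  [7] addr=0x213 blk=33 s=1: L1-HIT | VC [14]
  [8] addr=0x211 blk=33 s=1: L1-HIT | VC [14]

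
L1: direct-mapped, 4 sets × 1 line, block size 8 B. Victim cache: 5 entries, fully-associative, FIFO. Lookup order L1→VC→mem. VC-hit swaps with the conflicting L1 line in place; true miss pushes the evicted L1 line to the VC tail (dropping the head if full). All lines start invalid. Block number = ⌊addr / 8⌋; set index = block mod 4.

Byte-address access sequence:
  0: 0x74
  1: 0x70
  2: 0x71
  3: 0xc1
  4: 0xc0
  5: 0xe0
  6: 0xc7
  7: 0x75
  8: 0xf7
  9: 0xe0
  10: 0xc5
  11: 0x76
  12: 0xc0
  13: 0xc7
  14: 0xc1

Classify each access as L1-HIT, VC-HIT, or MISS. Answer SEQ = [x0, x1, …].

SEQ = [MISS, L1-HIT, L1-HIT, MISS, L1-HIT, MISS, VC-HIT, L1-HIT, MISS, VC-HIT, VC-HIT, VC-HIT, L1-HIT, L1-HIT, L1-HIT]

  [0] addr=0x74 blk=14 s=2: MISS | VC []
  [1] addr=0x70 blk=14 s=2: L1-HIT | VC []
  [2] addr=0x71 blk=14 s=2: L1-HIT | VC []
  [3] addr=0xc1 blk=24 s=0: MISS | VC []
  [4] addr=0xc0 blk=24 s=0: L1-HIT | VC []
  [5] addr=0xe0 blk=28 s=0: MISS | VC [24]
  [6] addr=0xc7 blk=24 s=0: VC-HIT | VC [28]
  [7] addr=0x75 blk=14 s=2: L1-HIT | VC [28]
  [8] addr=0xf7 blk=30 s=2: MISS | VC [28, 14]
  [9] addr=0xe0 blk=28 s=0: VC-HIT | VC [24, 14]
  [10] addr=0xc5 blk=24 s=0: VC-HIT | VC [28, 14]
  [11] addr=0x76 blk=14 s=2: VC-HIT | VC [28, 30]
  [12] addr=0xc0 blk=24 s=0: L1-HIT | VC [28, 30]
  [13] addr=0xc7 blk=24 s=0: L1-HIT | VC [28, 30]
  [14] addr=0xc1 blk=24 s=0: L1-HIT | VC [28, 30]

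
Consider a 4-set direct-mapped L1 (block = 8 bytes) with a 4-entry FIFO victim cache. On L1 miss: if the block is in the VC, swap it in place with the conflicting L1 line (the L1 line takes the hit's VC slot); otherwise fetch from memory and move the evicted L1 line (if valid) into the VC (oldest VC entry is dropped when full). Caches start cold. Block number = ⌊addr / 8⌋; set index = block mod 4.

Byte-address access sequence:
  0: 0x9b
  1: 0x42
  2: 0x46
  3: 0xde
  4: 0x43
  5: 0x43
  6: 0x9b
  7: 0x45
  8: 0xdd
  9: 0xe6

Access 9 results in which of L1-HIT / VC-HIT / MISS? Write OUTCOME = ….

OUTCOME = MISS

  [0] addr=0x9b blk=19 s=3: MISS | VC []
  [1] addr=0x42 blk=8 s=0: MISS | VC []
  [2] addr=0x46 blk=8 s=0: L1-HIT | VC []
  [3] addr=0xde blk=27 s=3: MISS | VC [19]
  [4] addr=0x43 blk=8 s=0: L1-HIT | VC [19]
  [5] addr=0x43 blk=8 s=0: L1-HIT | VC [19]
  [6] addr=0x9b blk=19 s=3: VC-HIT | VC [27]
  [7] addr=0x45 blk=8 s=0: L1-HIT | VC [27]
  [8] addr=0xdd blk=27 s=3: VC-HIT | VC [19]
  [9] addr=0xe6 blk=28 s=0: MISS | VC [19, 8]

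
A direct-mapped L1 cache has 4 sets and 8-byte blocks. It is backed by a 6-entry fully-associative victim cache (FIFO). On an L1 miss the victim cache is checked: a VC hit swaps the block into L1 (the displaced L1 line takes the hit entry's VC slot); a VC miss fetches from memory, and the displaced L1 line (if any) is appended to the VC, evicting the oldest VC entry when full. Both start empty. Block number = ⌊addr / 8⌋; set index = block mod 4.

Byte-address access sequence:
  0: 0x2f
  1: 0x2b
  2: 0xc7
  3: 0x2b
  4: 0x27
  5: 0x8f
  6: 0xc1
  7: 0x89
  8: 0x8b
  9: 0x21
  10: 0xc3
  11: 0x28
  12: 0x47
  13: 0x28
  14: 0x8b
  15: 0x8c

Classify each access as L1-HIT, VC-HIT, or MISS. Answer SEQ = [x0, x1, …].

#0 0x2f→b5/s1 MISS; vc=[]
#1 0x2b→b5/s1 L1-HIT; vc=[]
#2 0xc7→b24/s0 MISS; vc=[]
#3 0x2b→b5/s1 L1-HIT; vc=[]
#4 0x27→b4/s0 MISS; vc=[24]
#5 0x8f→b17/s1 MISS; vc=[24,5]
#6 0xc1→b24/s0 VC-HIT; vc=[4,5]
#7 0x89→b17/s1 L1-HIT; vc=[4,5]
#8 0x8b→b17/s1 L1-HIT; vc=[4,5]
#9 0x21→b4/s0 VC-HIT; vc=[24,5]
#10 0xc3→b24/s0 VC-HIT; vc=[4,5]
#11 0x28→b5/s1 VC-HIT; vc=[4,17]
#12 0x47→b8/s0 MISS; vc=[4,17,24]
#13 0x28→b5/s1 L1-HIT; vc=[4,17,24]
#14 0x8b→b17/s1 VC-HIT; vc=[4,5,24]
#15 0x8c→b17/s1 L1-HIT; vc=[4,5,24]

SEQ = [MISS, L1-HIT, MISS, L1-HIT, MISS, MISS, VC-HIT, L1-HIT, L1-HIT, VC-HIT, VC-HIT, VC-HIT, MISS, L1-HIT, VC-HIT, L1-HIT]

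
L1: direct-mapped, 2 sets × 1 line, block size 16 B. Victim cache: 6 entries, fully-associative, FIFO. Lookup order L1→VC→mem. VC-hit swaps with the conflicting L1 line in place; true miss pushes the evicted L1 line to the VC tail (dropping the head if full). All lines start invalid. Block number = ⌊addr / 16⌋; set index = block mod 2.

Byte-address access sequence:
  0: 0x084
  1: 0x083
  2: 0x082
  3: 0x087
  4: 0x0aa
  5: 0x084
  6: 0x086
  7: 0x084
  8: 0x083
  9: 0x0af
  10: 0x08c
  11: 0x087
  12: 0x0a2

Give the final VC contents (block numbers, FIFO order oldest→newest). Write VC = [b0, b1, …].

VC = [8]

#0 0x84→b8/s0 MISS; vc=[]
#1 0x83→b8/s0 L1-HIT; vc=[]
#2 0x82→b8/s0 L1-HIT; vc=[]
#3 0x87→b8/s0 L1-HIT; vc=[]
#4 0xaa→b10/s0 MISS; vc=[8]
#5 0x84→b8/s0 VC-HIT; vc=[10]
#6 0x86→b8/s0 L1-HIT; vc=[10]
#7 0x84→b8/s0 L1-HIT; vc=[10]
#8 0x83→b8/s0 L1-HIT; vc=[10]
#9 0xaf→b10/s0 VC-HIT; vc=[8]
#10 0x8c→b8/s0 VC-HIT; vc=[10]
#11 0x87→b8/s0 L1-HIT; vc=[10]
#12 0xa2→b10/s0 VC-HIT; vc=[8]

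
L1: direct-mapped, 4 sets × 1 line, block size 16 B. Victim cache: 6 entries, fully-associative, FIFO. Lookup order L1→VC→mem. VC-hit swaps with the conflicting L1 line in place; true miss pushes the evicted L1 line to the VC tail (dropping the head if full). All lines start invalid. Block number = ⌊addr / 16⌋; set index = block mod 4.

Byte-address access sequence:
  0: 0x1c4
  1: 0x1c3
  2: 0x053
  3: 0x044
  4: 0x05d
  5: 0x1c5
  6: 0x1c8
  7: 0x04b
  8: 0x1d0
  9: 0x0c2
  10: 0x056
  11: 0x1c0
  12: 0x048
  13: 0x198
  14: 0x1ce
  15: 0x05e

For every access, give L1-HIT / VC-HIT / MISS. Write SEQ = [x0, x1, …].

SEQ = [MISS, L1-HIT, MISS, MISS, L1-HIT, VC-HIT, L1-HIT, VC-HIT, MISS, MISS, VC-HIT, VC-HIT, VC-HIT, MISS, VC-HIT, VC-HIT]

#0 0x1c4→b28/s0 MISS; vc=[]
#1 0x1c3→b28/s0 L1-HIT; vc=[]
#2 0x53→b5/s1 MISS; vc=[]
#3 0x44→b4/s0 MISS; vc=[28]
#4 0x5d→b5/s1 L1-HIT; vc=[28]
#5 0x1c5→b28/s0 VC-HIT; vc=[4]
#6 0x1c8→b28/s0 L1-HIT; vc=[4]
#7 0x4b→b4/s0 VC-HIT; vc=[28]
#8 0x1d0→b29/s1 MISS; vc=[28,5]
#9 0xc2→b12/s0 MISS; vc=[28,5,4]
#10 0x56→b5/s1 VC-HIT; vc=[28,29,4]
#11 0x1c0→b28/s0 VC-HIT; vc=[12,29,4]
#12 0x48→b4/s0 VC-HIT; vc=[12,29,28]
#13 0x198→b25/s1 MISS; vc=[12,29,28,5]
#14 0x1ce→b28/s0 VC-HIT; vc=[12,29,4,5]
#15 0x5e→b5/s1 VC-HIT; vc=[12,29,4,25]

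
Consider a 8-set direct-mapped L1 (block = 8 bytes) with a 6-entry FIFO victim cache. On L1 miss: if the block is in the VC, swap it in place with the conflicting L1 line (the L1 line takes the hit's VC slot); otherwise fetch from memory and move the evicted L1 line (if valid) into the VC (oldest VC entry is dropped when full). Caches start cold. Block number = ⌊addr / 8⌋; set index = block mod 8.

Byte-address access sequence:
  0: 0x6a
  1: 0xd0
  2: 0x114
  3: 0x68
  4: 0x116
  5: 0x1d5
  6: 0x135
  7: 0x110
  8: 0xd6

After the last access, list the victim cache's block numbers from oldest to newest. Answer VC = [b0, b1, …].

0: 0x6a (blk 13, set 5) → MISS  vc=[]
1: 0xd0 (blk 26, set 2) → MISS  vc=[]
2: 0x114 (blk 34, set 2) → MISS  vc=[26]
3: 0x68 (blk 13, set 5) → L1-HIT  vc=[26]
4: 0x116 (blk 34, set 2) → L1-HIT  vc=[26]
5: 0x1d5 (blk 58, set 2) → MISS  vc=[26, 34]
6: 0x135 (blk 38, set 6) → MISS  vc=[26, 34]
7: 0x110 (blk 34, set 2) → VC-HIT  vc=[26, 58]
8: 0xd6 (blk 26, set 2) → VC-HIT  vc=[34, 58]

VC = [34, 58]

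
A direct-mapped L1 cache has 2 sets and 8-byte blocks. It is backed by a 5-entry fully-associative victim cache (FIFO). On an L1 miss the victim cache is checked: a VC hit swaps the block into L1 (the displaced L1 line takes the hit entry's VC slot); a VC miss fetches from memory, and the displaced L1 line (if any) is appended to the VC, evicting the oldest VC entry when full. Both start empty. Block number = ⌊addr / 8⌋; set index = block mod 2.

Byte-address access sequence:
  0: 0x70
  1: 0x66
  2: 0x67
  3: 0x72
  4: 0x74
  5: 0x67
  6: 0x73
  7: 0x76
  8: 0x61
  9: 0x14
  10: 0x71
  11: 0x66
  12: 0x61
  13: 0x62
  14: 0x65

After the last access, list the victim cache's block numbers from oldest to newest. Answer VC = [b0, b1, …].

VC = [2, 14]

  [0] addr=0x70 blk=14 s=0: MISS | VC []
  [1] addr=0x66 blk=12 s=0: MISS | VC [14]
  [2] addr=0x67 blk=12 s=0: L1-HIT | VC [14]
  [3] addr=0x72 blk=14 s=0: VC-HIT | VC [12]
  [4] addr=0x74 blk=14 s=0: L1-HIT | VC [12]
  [5] addr=0x67 blk=12 s=0: VC-HIT | VC [14]
  [6] addr=0x73 blk=14 s=0: VC-HIT | VC [12]
  [7] addr=0x76 blk=14 s=0: L1-HIT | VC [12]
  [8] addr=0x61 blk=12 s=0: VC-HIT | VC [14]
  [9] addr=0x14 blk=2 s=0: MISS | VC [14, 12]
  [10] addr=0x71 blk=14 s=0: VC-HIT | VC [2, 12]
  [11] addr=0x66 blk=12 s=0: VC-HIT | VC [2, 14]
  [12] addr=0x61 blk=12 s=0: L1-HIT | VC [2, 14]
  [13] addr=0x62 blk=12 s=0: L1-HIT | VC [2, 14]
  [14] addr=0x65 blk=12 s=0: L1-HIT | VC [2, 14]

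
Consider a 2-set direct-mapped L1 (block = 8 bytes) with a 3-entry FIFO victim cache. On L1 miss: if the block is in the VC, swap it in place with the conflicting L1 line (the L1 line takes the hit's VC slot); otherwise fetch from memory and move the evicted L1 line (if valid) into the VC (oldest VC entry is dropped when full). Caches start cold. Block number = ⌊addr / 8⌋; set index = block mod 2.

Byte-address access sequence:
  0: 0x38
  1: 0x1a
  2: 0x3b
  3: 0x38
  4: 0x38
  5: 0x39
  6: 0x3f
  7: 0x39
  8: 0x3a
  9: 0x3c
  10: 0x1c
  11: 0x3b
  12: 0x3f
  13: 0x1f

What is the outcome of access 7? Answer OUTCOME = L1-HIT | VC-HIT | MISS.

#0 0x38→b7/s1 MISS; vc=[]
#1 0x1a→b3/s1 MISS; vc=[7]
#2 0x3b→b7/s1 VC-HIT; vc=[3]
#3 0x38→b7/s1 L1-HIT; vc=[3]
#4 0x38→b7/s1 L1-HIT; vc=[3]
#5 0x39→b7/s1 L1-HIT; vc=[3]
#6 0x3f→b7/s1 L1-HIT; vc=[3]
#7 0x39→b7/s1 L1-HIT; vc=[3]
#8 0x3a→b7/s1 L1-HIT; vc=[3]
#9 0x3c→b7/s1 L1-HIT; vc=[3]
#10 0x1c→b3/s1 VC-HIT; vc=[7]
#11 0x3b→b7/s1 VC-HIT; vc=[3]
#12 0x3f→b7/s1 L1-HIT; vc=[3]
#13 0x1f→b3/s1 VC-HIT; vc=[7]

OUTCOME = L1-HIT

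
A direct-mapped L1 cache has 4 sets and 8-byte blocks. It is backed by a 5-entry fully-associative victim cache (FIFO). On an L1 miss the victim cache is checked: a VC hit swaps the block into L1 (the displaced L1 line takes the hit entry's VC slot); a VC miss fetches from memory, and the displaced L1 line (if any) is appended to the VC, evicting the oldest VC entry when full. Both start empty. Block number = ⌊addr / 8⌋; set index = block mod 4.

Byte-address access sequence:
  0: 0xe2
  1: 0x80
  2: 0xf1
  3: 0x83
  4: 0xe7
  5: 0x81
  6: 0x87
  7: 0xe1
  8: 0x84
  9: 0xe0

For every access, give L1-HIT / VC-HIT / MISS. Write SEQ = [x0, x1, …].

SEQ = [MISS, MISS, MISS, L1-HIT, VC-HIT, VC-HIT, L1-HIT, VC-HIT, VC-HIT, VC-HIT]

#0 0xe2→b28/s0 MISS; vc=[]
#1 0x80→b16/s0 MISS; vc=[28]
#2 0xf1→b30/s2 MISS; vc=[28]
#3 0x83→b16/s0 L1-HIT; vc=[28]
#4 0xe7→b28/s0 VC-HIT; vc=[16]
#5 0x81→b16/s0 VC-HIT; vc=[28]
#6 0x87→b16/s0 L1-HIT; vc=[28]
#7 0xe1→b28/s0 VC-HIT; vc=[16]
#8 0x84→b16/s0 VC-HIT; vc=[28]
#9 0xe0→b28/s0 VC-HIT; vc=[16]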